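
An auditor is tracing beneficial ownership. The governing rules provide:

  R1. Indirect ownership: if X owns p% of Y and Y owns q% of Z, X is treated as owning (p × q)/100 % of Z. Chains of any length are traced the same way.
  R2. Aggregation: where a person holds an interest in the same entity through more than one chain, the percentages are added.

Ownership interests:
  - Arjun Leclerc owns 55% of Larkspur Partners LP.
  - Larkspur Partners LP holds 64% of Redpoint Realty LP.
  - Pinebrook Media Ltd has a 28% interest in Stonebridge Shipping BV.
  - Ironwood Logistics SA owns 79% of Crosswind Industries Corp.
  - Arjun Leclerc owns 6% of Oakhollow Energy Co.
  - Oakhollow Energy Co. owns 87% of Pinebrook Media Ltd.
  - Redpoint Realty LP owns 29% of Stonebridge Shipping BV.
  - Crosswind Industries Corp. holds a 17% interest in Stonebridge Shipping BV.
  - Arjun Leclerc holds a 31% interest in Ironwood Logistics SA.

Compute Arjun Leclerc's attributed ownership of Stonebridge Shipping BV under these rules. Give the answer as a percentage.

15.8329%

Chain via Oakhollow Energy Co. → Pinebrook Media Ltd (R1): 6% × 87% × 28% = 1.4616% of Stonebridge Shipping BV.
Chain via Larkspur Partners LP → Redpoint Realty LP (R1): 55% × 64% × 29% = 10.208% of Stonebridge Shipping BV.
Chain via Ironwood Logistics SA → Crosswind Industries Corp. (R1): 31% × 79% × 17% = 4.1633% of Stonebridge Shipping BV.
Aggregating (R2): 1.4616% + 10.208% + 4.1633% = 15.8329%.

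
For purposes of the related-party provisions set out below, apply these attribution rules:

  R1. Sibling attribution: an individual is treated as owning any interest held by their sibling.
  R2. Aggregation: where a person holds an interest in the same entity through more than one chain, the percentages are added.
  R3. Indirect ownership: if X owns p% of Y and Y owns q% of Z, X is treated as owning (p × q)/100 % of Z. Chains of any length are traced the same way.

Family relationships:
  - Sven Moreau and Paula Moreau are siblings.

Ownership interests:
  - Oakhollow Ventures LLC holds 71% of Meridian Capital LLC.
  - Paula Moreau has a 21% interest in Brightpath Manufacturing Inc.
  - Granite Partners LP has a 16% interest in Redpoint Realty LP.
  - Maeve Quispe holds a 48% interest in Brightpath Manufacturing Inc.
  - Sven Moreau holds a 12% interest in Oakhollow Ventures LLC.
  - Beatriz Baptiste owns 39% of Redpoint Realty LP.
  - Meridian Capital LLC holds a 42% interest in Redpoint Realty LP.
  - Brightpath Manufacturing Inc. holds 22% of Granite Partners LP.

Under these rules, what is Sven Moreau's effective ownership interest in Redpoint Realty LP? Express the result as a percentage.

By sibling attribution (R1), Sven Moreau is treated as owning Paula Moreau's 21% interest in Brightpath Manufacturing Inc.
Chain via Oakhollow Ventures LLC → Meridian Capital LLC (R3): 12% × 71% × 42% = 3.5784% of Redpoint Realty LP.
Chain via Brightpath Manufacturing Inc. → Granite Partners LP (R3): 21% × 22% × 16% = 0.7392% of Redpoint Realty LP.
Aggregating (R2): 3.5784% + 0.7392% = 4.3176%.

4.3176%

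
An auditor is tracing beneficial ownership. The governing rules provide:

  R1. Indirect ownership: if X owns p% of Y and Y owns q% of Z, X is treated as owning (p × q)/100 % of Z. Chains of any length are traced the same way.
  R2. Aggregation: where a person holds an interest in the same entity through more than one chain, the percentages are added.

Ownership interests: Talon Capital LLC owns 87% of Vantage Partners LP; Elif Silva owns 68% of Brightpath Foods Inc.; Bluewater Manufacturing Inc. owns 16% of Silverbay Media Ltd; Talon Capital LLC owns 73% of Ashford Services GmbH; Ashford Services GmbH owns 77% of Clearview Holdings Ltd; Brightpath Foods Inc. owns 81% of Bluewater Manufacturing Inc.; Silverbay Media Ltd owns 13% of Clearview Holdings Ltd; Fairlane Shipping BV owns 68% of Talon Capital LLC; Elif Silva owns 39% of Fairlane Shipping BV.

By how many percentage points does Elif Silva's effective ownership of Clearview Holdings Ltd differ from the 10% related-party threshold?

Chain via Fairlane Shipping BV → Talon Capital LLC → Ashford Services GmbH (R1): 39% × 68% × 73% × 77% = 14.906892% of Clearview Holdings Ltd.
Chain via Brightpath Foods Inc. → Bluewater Manufacturing Inc. → Silverbay Media Ltd (R1): 68% × 81% × 16% × 13% = 1.145664% of Clearview Holdings Ltd.
Aggregating (R2): 14.906892% + 1.145664% = 16.052556%.
16.052556% exceeds the 10% threshold by 6.052556 percentage points.

6.052556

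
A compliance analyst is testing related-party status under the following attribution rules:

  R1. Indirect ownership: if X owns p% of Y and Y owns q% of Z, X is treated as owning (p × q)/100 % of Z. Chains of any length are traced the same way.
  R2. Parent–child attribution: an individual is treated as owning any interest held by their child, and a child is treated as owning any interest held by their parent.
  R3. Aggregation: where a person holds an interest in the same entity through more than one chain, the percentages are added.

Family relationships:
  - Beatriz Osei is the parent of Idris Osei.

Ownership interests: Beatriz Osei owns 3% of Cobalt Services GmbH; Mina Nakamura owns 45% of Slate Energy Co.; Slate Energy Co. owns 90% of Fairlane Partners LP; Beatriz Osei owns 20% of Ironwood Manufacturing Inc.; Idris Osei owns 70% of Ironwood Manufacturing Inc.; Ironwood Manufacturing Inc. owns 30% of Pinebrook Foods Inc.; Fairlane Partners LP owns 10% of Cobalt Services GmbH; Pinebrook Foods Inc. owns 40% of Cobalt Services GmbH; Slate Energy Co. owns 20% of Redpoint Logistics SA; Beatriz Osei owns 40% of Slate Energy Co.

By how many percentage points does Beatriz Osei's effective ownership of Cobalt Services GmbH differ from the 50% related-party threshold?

By parent–child attribution (R2), Beatriz Osei is treated as also owning Idris Osei's interest in Ironwood Manufacturing Inc, giving 20% + 70% = 90%.
Chain via Slate Energy Co. → Fairlane Partners LP (R1): 40% × 90% × 10% = 3.6% of Cobalt Services GmbH.
Chain via Ironwood Manufacturing Inc. → Pinebrook Foods Inc. (R1): 90% × 30% × 40% = 10.8% of Cobalt Services GmbH.
Direct interest in Cobalt Services GmbH: 3%.
Aggregating (R3): 3.6% + 10.8% + 3% = 17.4%.
17.4% falls short of the 50% threshold by 32.6 percentage points.

32.6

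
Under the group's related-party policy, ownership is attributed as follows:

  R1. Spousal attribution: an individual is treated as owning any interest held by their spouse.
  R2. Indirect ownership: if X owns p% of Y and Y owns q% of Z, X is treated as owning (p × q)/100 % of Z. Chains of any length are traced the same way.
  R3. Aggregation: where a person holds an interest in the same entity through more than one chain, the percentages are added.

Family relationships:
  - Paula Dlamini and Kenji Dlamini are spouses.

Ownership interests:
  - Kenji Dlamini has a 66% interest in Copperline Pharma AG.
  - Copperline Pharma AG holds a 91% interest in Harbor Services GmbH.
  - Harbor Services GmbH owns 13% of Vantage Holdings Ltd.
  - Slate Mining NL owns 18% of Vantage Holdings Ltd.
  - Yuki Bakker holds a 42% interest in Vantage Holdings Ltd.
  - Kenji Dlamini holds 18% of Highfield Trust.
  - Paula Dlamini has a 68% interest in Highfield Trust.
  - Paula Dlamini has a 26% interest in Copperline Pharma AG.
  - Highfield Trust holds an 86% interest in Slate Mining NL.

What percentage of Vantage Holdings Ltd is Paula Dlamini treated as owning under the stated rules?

By spousal attribution (R1), Paula Dlamini is treated as also owning Kenji Dlamini's interest in Highfield Trust, giving 68% + 18% = 86%.
By spousal attribution (R1), Paula Dlamini is treated as also owning Kenji Dlamini's interest in Copperline Pharma AG, giving 26% + 66% = 92%.
Chain via Highfield Trust → Slate Mining NL (R2): 86% × 86% × 18% = 13.3128% of Vantage Holdings Ltd.
Chain via Copperline Pharma AG → Harbor Services GmbH (R2): 92% × 91% × 13% = 10.8836% of Vantage Holdings Ltd.
Aggregating (R3): 13.3128% + 10.8836% = 24.1964%.

24.1964%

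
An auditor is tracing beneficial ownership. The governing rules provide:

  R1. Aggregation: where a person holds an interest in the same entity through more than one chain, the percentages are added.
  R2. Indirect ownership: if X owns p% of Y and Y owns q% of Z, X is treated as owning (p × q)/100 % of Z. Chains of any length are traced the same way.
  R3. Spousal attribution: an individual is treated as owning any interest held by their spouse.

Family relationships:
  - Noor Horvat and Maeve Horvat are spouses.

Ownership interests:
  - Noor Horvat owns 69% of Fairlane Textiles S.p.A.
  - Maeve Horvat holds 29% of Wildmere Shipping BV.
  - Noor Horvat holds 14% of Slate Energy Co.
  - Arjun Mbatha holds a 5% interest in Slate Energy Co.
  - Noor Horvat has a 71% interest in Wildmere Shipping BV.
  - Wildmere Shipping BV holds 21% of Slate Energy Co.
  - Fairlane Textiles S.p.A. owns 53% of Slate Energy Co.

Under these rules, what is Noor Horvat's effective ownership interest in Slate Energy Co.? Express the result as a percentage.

71.57%

By spousal attribution (R3), Noor Horvat is treated as also owning Maeve Horvat's interest in Wildmere Shipping BV, giving 71% + 29% = 100%.
Chain via Wildmere Shipping BV (R2): 100% × 21% = 21% of Slate Energy Co.
Chain via Fairlane Textiles S.p.A. (R2): 69% × 53% = 36.57% of Slate Energy Co.
Direct interest in Slate Energy Co: 14%.
Aggregating (R1): 21% + 36.57% + 14% = 71.57%.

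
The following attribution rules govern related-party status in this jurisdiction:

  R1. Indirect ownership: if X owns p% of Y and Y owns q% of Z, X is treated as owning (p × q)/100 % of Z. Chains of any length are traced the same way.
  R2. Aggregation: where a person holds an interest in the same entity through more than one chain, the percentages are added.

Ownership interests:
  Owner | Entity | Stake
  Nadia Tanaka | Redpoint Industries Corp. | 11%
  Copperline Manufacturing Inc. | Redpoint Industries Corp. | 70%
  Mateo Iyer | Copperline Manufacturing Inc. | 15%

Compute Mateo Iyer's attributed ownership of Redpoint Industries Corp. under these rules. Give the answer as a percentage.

Chain via Copperline Manufacturing Inc. (R1): 15% × 70% = 10.5% of Redpoint Industries Corp.

10.5%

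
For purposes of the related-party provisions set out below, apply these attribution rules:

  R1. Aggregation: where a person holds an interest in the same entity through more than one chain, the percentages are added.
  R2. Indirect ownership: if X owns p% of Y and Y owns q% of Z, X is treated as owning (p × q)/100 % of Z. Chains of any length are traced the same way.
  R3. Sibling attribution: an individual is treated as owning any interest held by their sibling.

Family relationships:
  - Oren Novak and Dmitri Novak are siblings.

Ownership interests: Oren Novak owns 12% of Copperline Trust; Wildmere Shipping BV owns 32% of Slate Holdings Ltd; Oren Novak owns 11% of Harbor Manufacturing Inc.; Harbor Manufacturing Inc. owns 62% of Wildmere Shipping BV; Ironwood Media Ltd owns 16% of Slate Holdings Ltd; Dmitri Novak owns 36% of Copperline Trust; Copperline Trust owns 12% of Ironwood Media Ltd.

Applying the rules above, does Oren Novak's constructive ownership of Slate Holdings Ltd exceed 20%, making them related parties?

No

By sibling attribution (R3), Oren Novak is treated as also owning Dmitri Novak's interest in Copperline Trust, giving 12% + 36% = 48%.
Chain via Harbor Manufacturing Inc. → Wildmere Shipping BV (R2): 11% × 62% × 32% = 2.1824% of Slate Holdings Ltd.
Chain via Copperline Trust → Ironwood Media Ltd (R2): 48% × 12% × 16% = 0.9216% of Slate Holdings Ltd.
Aggregating (R1): 2.1824% + 0.9216% = 3.104%.
3.104% does not exceed the 20% threshold, so Oren is not a related party to Slate Holdings Ltd.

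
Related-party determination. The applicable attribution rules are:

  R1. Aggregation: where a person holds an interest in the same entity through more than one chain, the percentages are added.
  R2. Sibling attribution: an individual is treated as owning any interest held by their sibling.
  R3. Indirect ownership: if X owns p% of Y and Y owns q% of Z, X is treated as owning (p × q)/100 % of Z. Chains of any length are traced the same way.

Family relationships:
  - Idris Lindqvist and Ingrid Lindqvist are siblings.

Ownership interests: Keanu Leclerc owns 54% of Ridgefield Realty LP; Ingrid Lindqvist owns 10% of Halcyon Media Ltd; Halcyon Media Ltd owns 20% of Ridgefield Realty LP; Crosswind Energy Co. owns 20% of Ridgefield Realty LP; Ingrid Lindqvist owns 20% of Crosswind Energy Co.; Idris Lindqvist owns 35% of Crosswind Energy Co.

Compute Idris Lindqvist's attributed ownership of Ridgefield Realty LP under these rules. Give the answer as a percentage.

13%

By sibling attribution (R2), Idris Lindqvist is treated as also owning Ingrid Lindqvist's interest in Crosswind Energy Co, giving 35% + 20% = 55%.
By sibling attribution (R2), Idris Lindqvist is treated as owning Ingrid Lindqvist's 10% interest in Halcyon Media Ltd.
Chain via Crosswind Energy Co. (R3): 55% × 20% = 11% of Ridgefield Realty LP.
Chain via Halcyon Media Ltd (R3): 10% × 20% = 2% of Ridgefield Realty LP.
Aggregating (R1): 11% + 2% = 13%.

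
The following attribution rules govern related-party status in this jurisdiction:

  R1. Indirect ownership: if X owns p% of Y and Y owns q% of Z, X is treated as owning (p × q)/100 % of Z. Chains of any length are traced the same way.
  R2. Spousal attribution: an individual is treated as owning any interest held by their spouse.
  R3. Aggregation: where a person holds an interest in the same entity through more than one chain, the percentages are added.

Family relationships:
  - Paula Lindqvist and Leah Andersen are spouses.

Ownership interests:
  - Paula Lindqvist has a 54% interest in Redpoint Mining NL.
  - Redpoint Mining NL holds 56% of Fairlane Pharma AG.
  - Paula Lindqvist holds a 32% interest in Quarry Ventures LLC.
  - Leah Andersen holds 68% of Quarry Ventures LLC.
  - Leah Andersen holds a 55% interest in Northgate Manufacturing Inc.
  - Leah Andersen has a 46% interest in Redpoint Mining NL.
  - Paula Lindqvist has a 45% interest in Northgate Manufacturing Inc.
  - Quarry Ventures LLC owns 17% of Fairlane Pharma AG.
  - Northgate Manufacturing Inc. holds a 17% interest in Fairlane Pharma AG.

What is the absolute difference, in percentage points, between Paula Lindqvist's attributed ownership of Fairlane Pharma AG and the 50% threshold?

By spousal attribution (R2), Paula Lindqvist is treated as also owning Leah Andersen's interest in Northgate Manufacturing Inc, giving 45% + 55% = 100%.
By spousal attribution (R2), Paula Lindqvist is treated as also owning Leah Andersen's interest in Redpoint Mining NL, giving 54% + 46% = 100%.
By spousal attribution (R2), Paula Lindqvist is treated as also owning Leah Andersen's interest in Quarry Ventures LLC, giving 32% + 68% = 100%.
Chain via Northgate Manufacturing Inc. (R1): 100% × 17% = 17% of Fairlane Pharma AG.
Chain via Redpoint Mining NL (R1): 100% × 56% = 56% of Fairlane Pharma AG.
Chain via Quarry Ventures LLC (R1): 100% × 17% = 17% of Fairlane Pharma AG.
Aggregating (R3): 17% + 56% + 17% = 90%.
90% exceeds the 50% threshold by 40 percentage points.

40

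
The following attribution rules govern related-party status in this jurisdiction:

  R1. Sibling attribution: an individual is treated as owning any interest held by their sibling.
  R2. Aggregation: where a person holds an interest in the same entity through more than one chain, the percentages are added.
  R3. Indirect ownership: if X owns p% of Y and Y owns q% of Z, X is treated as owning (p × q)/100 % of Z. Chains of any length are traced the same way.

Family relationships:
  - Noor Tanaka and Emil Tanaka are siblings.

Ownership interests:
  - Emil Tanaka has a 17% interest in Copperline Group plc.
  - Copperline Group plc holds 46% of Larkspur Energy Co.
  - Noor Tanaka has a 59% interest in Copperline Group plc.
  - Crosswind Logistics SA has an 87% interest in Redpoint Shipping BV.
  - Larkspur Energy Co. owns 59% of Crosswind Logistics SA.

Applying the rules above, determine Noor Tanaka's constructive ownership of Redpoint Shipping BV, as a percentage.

By sibling attribution (R1), Noor Tanaka is treated as also owning Emil Tanaka's interest in Copperline Group plc, giving 59% + 17% = 76%.
Chain via Copperline Group plc → Larkspur Energy Co. → Crosswind Logistics SA (R3): 76% × 46% × 59% × 87% = 17.944968% of Redpoint Shipping BV.

17.944968%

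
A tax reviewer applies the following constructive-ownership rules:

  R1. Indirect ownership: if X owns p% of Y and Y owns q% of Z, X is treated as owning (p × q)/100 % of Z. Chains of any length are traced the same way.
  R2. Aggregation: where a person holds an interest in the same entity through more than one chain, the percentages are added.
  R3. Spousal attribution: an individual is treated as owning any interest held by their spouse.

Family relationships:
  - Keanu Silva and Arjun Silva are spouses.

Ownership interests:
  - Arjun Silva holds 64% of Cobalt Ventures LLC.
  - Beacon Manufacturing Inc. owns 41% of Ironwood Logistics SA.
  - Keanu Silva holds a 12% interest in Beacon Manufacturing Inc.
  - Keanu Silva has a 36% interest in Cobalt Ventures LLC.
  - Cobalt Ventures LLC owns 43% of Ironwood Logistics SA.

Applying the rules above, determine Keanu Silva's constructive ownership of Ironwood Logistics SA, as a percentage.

By spousal attribution (R3), Keanu Silva is treated as also owning Arjun Silva's interest in Cobalt Ventures LLC, giving 36% + 64% = 100%.
Chain via Beacon Manufacturing Inc. (R1): 12% × 41% = 4.92% of Ironwood Logistics SA.
Chain via Cobalt Ventures LLC (R1): 100% × 43% = 43% of Ironwood Logistics SA.
Aggregating (R2): 4.92% + 43% = 47.92%.

47.92%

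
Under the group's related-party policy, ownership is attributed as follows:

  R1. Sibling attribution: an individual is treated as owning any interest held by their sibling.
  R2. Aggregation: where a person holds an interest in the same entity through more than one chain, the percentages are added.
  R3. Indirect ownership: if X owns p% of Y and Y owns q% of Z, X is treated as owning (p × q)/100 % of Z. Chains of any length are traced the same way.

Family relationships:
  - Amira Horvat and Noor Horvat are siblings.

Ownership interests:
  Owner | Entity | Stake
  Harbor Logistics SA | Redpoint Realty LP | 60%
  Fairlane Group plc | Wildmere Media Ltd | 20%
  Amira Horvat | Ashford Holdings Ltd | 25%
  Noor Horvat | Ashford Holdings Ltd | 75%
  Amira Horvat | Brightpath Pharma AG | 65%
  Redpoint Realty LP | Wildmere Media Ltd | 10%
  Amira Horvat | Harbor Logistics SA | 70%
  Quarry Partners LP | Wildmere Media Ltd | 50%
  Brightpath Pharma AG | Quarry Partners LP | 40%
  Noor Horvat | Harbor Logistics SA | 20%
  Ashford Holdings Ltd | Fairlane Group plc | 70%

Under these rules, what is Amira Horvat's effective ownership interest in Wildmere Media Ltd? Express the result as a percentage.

32.4%

By sibling attribution (R1), Amira Horvat is treated as also owning Noor Horvat's interest in Ashford Holdings Ltd, giving 25% + 75% = 100%.
By sibling attribution (R1), Amira Horvat is treated as also owning Noor Horvat's interest in Harbor Logistics SA, giving 70% + 20% = 90%.
Chain via Ashford Holdings Ltd → Fairlane Group plc (R3): 100% × 70% × 20% = 14% of Wildmere Media Ltd.
Chain via Harbor Logistics SA → Redpoint Realty LP (R3): 90% × 60% × 10% = 5.4% of Wildmere Media Ltd.
Chain via Brightpath Pharma AG → Quarry Partners LP (R3): 65% × 40% × 50% = 13% of Wildmere Media Ltd.
Aggregating (R2): 14% + 5.4% + 13% = 32.4%.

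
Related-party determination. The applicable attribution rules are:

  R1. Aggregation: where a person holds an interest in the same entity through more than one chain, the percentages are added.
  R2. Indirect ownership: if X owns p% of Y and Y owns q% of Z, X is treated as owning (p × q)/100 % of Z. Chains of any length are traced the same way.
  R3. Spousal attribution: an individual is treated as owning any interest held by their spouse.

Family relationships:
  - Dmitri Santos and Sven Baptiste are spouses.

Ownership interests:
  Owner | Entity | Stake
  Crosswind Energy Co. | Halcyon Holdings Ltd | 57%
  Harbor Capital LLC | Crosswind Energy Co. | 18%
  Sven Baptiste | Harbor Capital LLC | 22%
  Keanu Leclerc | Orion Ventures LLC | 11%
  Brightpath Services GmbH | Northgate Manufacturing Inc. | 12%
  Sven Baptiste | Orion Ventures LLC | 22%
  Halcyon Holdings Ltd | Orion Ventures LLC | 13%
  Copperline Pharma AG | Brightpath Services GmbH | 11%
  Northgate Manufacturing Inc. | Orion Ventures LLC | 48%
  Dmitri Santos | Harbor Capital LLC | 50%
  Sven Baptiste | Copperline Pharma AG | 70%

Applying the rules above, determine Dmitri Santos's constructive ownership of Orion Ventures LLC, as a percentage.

23.403856%

By spousal attribution (R3), Dmitri Santos is treated as also owning Sven Baptiste's interest in Harbor Capital LLC, giving 50% + 22% = 72%.
By spousal attribution (R3), Dmitri Santos is treated as owning Sven Baptiste's 70% interest in Copperline Pharma AG.
By spousal attribution (R3), Dmitri Santos is treated as owning Sven Baptiste's 22% interest in Orion Ventures LLC.
Chain via Harbor Capital LLC → Crosswind Energy Co. → Halcyon Holdings Ltd (R2): 72% × 18% × 57% × 13% = 0.960336% of Orion Ventures LLC.
Chain via Copperline Pharma AG → Brightpath Services GmbH → Northgate Manufacturing Inc. (R2): 70% × 11% × 12% × 48% = 0.44352% of Orion Ventures LLC.
Direct interest in Orion Ventures LLC: 22%.
Aggregating (R1): 0.960336% + 0.44352% + 22% = 23.403856%.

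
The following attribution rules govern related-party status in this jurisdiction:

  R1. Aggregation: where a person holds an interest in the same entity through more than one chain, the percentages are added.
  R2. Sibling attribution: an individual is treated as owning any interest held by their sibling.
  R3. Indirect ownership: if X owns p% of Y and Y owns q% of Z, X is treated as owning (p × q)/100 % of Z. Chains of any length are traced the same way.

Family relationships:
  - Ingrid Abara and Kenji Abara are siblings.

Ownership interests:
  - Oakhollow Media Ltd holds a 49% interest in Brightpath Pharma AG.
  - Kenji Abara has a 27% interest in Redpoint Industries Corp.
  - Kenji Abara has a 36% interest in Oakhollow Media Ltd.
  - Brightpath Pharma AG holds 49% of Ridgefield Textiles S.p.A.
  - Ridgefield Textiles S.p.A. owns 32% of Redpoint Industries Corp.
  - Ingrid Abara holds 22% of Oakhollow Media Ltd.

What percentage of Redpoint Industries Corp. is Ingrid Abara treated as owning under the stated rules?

By sibling attribution (R2), Ingrid Abara is treated as also owning Kenji Abara's interest in Oakhollow Media Ltd, giving 22% + 36% = 58%.
By sibling attribution (R2), Ingrid Abara is treated as owning Kenji Abara's 27% interest in Redpoint Industries Corp.
Chain via Oakhollow Media Ltd → Brightpath Pharma AG → Ridgefield Textiles S.p.A. (R3): 58% × 49% × 49% × 32% = 4.456256% of Redpoint Industries Corp.
Direct interest in Redpoint Industries Corp: 27%.
Aggregating (R1): 4.456256% + 27% = 31.456256%.

31.456256%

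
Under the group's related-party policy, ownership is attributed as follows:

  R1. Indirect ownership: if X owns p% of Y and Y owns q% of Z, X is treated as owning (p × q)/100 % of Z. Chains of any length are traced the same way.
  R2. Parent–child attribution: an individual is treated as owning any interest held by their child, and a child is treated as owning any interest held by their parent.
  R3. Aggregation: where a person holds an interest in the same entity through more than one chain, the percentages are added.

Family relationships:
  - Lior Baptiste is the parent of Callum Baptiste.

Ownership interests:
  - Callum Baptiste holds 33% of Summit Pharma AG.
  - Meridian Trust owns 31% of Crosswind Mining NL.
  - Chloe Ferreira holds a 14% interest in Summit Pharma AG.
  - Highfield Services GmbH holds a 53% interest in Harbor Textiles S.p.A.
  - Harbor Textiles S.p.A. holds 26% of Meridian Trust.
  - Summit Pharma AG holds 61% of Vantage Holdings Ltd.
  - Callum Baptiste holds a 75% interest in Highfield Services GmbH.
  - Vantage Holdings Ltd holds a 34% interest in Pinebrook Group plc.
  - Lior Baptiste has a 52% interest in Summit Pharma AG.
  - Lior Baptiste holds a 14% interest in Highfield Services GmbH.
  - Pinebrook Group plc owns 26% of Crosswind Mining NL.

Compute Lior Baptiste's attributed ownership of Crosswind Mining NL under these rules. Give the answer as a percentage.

8.385442%

By parent–child attribution (R2), Lior Baptiste is treated as also owning Callum Baptiste's interest in Summit Pharma AG, giving 52% + 33% = 85%.
By parent–child attribution (R2), Lior Baptiste is treated as also owning Callum Baptiste's interest in Highfield Services GmbH, giving 14% + 75% = 89%.
Chain via Summit Pharma AG → Vantage Holdings Ltd → Pinebrook Group plc (R1): 85% × 61% × 34% × 26% = 4.58354% of Crosswind Mining NL.
Chain via Highfield Services GmbH → Harbor Textiles S.p.A. → Meridian Trust (R1): 89% × 53% × 26% × 31% = 3.801902% of Crosswind Mining NL.
Aggregating (R3): 4.58354% + 3.801902% = 8.385442%.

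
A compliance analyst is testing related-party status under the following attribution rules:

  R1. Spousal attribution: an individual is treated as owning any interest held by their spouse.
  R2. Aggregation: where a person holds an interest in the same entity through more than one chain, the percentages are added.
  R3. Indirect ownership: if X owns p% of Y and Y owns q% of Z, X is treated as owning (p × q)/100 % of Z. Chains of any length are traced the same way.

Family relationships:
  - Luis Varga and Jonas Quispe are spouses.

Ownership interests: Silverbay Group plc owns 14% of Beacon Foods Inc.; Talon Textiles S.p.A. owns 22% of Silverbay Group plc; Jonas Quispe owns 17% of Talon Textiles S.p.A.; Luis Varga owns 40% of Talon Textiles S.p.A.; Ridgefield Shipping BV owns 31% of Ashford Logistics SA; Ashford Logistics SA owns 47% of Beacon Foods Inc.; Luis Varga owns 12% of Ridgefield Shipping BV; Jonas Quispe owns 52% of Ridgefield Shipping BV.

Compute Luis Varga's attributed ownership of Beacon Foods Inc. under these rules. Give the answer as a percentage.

By spousal attribution (R1), Luis Varga is treated as also owning Jonas Quispe's interest in Talon Textiles S.p.A, giving 40% + 17% = 57%.
By spousal attribution (R1), Luis Varga is treated as also owning Jonas Quispe's interest in Ridgefield Shipping BV, giving 12% + 52% = 64%.
Chain via Talon Textiles S.p.A. → Silverbay Group plc (R3): 57% × 22% × 14% = 1.7556% of Beacon Foods Inc.
Chain via Ridgefield Shipping BV → Ashford Logistics SA (R3): 64% × 31% × 47% = 9.3248% of Beacon Foods Inc.
Aggregating (R2): 1.7556% + 9.3248% = 11.0804%.

11.0804%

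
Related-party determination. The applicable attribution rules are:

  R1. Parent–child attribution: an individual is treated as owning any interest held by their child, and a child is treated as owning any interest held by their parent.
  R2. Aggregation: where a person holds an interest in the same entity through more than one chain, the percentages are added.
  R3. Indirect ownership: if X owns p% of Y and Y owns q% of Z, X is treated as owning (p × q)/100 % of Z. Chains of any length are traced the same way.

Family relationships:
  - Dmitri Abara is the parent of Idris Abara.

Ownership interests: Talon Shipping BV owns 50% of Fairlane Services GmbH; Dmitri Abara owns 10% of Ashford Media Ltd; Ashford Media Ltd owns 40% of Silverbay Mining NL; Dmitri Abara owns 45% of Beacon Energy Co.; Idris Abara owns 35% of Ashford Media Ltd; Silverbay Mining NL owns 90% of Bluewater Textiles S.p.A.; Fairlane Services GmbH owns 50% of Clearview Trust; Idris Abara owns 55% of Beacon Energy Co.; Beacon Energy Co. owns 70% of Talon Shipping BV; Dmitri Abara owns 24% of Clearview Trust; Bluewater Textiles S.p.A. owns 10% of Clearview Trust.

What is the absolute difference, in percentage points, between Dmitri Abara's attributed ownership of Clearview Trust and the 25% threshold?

18.12

By parent–child attribution (R1), Dmitri Abara is treated as also owning Idris Abara's interest in Ashford Media Ltd, giving 10% + 35% = 45%.
By parent–child attribution (R1), Dmitri Abara is treated as also owning Idris Abara's interest in Beacon Energy Co, giving 45% + 55% = 100%.
Chain via Ashford Media Ltd → Silverbay Mining NL → Bluewater Textiles S.p.A. (R3): 45% × 40% × 90% × 10% = 1.62% of Clearview Trust.
Chain via Beacon Energy Co. → Talon Shipping BV → Fairlane Services GmbH (R3): 100% × 70% × 50% × 50% = 17.5% of Clearview Trust.
Direct interest in Clearview Trust: 24%.
Aggregating (R2): 1.62% + 17.5% + 24% = 43.12%.
43.12% exceeds the 25% threshold by 18.12 percentage points.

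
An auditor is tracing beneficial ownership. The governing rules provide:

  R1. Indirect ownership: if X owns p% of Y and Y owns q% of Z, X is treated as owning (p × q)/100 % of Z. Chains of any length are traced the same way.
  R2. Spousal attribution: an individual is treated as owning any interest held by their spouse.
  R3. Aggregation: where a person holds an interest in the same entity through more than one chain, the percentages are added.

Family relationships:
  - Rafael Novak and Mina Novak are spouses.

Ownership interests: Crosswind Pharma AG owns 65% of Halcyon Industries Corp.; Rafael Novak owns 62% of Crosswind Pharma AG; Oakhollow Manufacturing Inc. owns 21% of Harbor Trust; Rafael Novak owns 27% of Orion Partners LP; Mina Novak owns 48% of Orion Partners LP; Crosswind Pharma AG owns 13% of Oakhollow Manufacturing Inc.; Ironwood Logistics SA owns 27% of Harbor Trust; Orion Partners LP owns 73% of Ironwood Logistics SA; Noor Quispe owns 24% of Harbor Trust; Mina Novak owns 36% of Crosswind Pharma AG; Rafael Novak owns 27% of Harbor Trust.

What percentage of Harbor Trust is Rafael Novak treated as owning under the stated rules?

By spousal attribution (R2), Rafael Novak is treated as also owning Mina Novak's interest in Crosswind Pharma AG, giving 62% + 36% = 98%.
By spousal attribution (R2), Rafael Novak is treated as also owning Mina Novak's interest in Orion Partners LP, giving 27% + 48% = 75%.
Chain via Crosswind Pharma AG → Oakhollow Manufacturing Inc. (R1): 98% × 13% × 21% = 2.6754% of Harbor Trust.
Chain via Orion Partners LP → Ironwood Logistics SA (R1): 75% × 73% × 27% = 14.7825% of Harbor Trust.
Direct interest in Harbor Trust: 27%.
Aggregating (R3): 2.6754% + 14.7825% + 27% = 44.4579%.

44.4579%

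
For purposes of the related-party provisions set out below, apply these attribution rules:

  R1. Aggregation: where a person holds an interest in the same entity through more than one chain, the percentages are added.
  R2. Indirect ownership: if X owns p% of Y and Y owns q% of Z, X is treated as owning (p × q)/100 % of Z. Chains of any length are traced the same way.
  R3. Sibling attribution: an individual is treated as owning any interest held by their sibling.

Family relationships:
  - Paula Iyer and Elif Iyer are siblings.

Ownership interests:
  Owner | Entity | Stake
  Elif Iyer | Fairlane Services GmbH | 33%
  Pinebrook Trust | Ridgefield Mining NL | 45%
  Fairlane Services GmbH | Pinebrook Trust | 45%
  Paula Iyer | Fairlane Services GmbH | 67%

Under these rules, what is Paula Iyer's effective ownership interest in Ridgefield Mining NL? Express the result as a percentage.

By sibling attribution (R3), Paula Iyer is treated as also owning Elif Iyer's interest in Fairlane Services GmbH, giving 67% + 33% = 100%.
Chain via Fairlane Services GmbH → Pinebrook Trust (R2): 100% × 45% × 45% = 20.25% of Ridgefield Mining NL.

20.25%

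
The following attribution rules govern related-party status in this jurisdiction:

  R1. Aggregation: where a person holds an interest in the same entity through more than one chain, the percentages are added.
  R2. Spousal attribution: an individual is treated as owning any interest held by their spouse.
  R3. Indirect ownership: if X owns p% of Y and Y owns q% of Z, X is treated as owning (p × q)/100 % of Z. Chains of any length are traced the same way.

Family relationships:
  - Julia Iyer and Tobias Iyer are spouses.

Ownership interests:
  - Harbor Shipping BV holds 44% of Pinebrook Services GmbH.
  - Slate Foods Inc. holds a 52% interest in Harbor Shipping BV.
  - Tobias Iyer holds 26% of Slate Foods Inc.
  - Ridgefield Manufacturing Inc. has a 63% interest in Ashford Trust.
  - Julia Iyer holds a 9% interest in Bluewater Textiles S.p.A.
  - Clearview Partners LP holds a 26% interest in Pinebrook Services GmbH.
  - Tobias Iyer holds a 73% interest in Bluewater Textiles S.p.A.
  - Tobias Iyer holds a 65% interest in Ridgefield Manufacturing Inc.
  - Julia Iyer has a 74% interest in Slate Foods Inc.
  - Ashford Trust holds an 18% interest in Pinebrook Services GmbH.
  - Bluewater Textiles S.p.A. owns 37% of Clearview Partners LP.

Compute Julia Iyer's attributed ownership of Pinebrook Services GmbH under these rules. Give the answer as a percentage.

By spousal attribution (R2), Julia Iyer is treated as also owning Tobias Iyer's interest in Bluewater Textiles S.p.A, giving 9% + 73% = 82%.
By spousal attribution (R2), Julia Iyer is treated as also owning Tobias Iyer's interest in Slate Foods Inc, giving 74% + 26% = 100%.
By spousal attribution (R2), Julia Iyer is treated as owning Tobias Iyer's 65% interest in Ridgefield Manufacturing Inc.
Chain via Bluewater Textiles S.p.A. → Clearview Partners LP (R3): 82% × 37% × 26% = 7.8884% of Pinebrook Services GmbH.
Chain via Slate Foods Inc. → Harbor Shipping BV (R3): 100% × 52% × 44% = 22.88% of Pinebrook Services GmbH.
Chain via Ridgefield Manufacturing Inc. → Ashford Trust (R3): 65% × 63% × 18% = 7.371% of Pinebrook Services GmbH.
Aggregating (R1): 7.8884% + 22.88% + 7.371% = 38.1394%.

38.1394%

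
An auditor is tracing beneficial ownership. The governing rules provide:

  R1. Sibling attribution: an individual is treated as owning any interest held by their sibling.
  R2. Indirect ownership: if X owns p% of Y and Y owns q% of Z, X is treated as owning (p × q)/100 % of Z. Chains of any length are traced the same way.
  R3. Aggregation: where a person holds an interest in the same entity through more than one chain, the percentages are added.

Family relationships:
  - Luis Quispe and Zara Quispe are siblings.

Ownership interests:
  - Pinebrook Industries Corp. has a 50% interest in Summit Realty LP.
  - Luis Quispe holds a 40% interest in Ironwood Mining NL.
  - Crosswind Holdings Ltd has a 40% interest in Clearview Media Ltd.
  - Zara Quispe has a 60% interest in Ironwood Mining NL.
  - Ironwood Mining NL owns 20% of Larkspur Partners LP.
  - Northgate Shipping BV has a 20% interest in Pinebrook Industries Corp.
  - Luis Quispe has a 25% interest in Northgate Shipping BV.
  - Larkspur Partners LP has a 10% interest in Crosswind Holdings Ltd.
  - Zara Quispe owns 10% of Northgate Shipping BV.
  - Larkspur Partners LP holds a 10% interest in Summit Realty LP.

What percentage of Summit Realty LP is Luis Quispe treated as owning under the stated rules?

By sibling attribution (R1), Luis Quispe is treated as also owning Zara Quispe's interest in Ironwood Mining NL, giving 40% + 60% = 100%.
By sibling attribution (R1), Luis Quispe is treated as also owning Zara Quispe's interest in Northgate Shipping BV, giving 25% + 10% = 35%.
Chain via Ironwood Mining NL → Larkspur Partners LP (R2): 100% × 20% × 10% = 2% of Summit Realty LP.
Chain via Northgate Shipping BV → Pinebrook Industries Corp. (R2): 35% × 20% × 50% = 3.5% of Summit Realty LP.
Aggregating (R3): 2% + 3.5% = 5.5%.

5.5%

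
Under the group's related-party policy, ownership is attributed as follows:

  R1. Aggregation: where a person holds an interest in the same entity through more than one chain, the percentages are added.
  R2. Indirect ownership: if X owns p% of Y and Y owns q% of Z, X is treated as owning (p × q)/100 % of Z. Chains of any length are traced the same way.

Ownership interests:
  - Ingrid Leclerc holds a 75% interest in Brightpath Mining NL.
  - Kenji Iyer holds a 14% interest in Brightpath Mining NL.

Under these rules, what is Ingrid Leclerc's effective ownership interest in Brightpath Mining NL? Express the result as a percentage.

75%

Direct interest in Brightpath Mining NL: 75%.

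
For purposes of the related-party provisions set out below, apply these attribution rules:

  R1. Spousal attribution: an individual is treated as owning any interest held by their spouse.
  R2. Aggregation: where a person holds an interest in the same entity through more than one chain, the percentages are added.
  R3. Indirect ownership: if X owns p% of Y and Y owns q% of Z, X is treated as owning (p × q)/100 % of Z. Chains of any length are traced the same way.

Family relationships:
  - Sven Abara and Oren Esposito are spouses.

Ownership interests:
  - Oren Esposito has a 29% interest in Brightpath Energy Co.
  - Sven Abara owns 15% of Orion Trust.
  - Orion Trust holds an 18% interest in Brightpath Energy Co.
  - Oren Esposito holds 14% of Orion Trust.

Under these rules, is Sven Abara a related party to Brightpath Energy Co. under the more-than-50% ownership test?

By spousal attribution (R1), Sven Abara is treated as also owning Oren Esposito's interest in Orion Trust, giving 15% + 14% = 29%.
By spousal attribution (R1), Sven Abara is treated as owning Oren Esposito's 29% interest in Brightpath Energy Co.
Chain via Orion Trust (R3): 29% × 18% = 5.22% of Brightpath Energy Co.
Direct interest in Brightpath Energy Co: 29%.
Aggregating (R2): 5.22% + 29% = 34.22%.
34.22% does not exceed the 50% threshold, so Sven is not a related party to Brightpath Energy Co.

No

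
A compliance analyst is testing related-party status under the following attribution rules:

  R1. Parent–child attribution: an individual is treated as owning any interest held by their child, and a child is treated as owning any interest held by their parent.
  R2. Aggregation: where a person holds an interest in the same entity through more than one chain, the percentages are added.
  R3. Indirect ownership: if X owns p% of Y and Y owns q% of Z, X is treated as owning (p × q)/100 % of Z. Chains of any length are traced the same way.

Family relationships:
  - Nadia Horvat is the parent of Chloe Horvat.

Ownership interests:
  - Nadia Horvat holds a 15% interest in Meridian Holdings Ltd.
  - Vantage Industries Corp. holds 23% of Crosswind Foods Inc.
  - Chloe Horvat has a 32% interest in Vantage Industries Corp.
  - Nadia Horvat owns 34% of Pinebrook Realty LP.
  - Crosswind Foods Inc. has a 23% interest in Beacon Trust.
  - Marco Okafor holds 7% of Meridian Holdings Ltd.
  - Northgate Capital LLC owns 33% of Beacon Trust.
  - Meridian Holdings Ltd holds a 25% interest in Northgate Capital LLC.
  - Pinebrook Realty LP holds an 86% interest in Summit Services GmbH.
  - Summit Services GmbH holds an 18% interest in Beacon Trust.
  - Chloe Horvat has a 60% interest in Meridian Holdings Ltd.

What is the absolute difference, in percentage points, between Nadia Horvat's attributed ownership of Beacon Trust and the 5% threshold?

By parent–child attribution (R1), Nadia Horvat is treated as also owning Chloe Horvat's interest in Meridian Holdings Ltd, giving 15% + 60% = 75%.
By parent–child attribution (R1), Nadia Horvat is treated as owning Chloe Horvat's 32% interest in Vantage Industries Corp.
Chain via Pinebrook Realty LP → Summit Services GmbH (R3): 34% × 86% × 18% = 5.2632% of Beacon Trust.
Chain via Meridian Holdings Ltd → Northgate Capital LLC (R3): 75% × 25% × 33% = 6.1875% of Beacon Trust.
Chain via Vantage Industries Corp. → Crosswind Foods Inc. (R3): 32% × 23% × 23% = 1.6928% of Beacon Trust.
Aggregating (R2): 5.2632% + 6.1875% + 1.6928% = 13.1435%.
13.1435% exceeds the 5% threshold by 8.1435 percentage points.

8.1435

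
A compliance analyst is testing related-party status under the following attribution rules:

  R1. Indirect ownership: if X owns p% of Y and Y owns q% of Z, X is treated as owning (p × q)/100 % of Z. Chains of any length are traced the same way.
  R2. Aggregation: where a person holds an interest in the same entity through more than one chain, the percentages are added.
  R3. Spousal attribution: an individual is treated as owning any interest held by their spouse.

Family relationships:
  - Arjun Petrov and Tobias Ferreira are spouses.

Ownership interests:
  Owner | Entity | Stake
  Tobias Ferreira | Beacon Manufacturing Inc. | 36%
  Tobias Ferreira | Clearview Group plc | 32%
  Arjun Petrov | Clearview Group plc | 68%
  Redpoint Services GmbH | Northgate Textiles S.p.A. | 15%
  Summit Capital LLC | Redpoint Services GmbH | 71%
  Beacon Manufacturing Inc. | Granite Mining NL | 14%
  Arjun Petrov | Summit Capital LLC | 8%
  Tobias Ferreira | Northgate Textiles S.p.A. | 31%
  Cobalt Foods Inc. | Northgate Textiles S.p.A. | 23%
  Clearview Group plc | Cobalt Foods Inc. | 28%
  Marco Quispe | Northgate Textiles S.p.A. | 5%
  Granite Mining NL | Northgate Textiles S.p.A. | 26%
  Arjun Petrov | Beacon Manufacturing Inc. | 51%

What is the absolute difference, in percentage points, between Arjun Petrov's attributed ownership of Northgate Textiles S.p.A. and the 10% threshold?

By spousal attribution (R3), Arjun Petrov is treated as also owning Tobias Ferreira's interest in Clearview Group plc, giving 68% + 32% = 100%.
By spousal attribution (R3), Arjun Petrov is treated as also owning Tobias Ferreira's interest in Beacon Manufacturing Inc, giving 51% + 36% = 87%.
By spousal attribution (R3), Arjun Petrov is treated as owning Tobias Ferreira's 31% interest in Northgate Textiles S.p.A.
Chain via Clearview Group plc → Cobalt Foods Inc. (R1): 100% × 28% × 23% = 6.44% of Northgate Textiles S.p.A.
Chain via Summit Capital LLC → Redpoint Services GmbH (R1): 8% × 71% × 15% = 0.852% of Northgate Textiles S.p.A.
Chain via Beacon Manufacturing Inc. → Granite Mining NL (R1): 87% × 14% × 26% = 3.1668% of Northgate Textiles S.p.A.
Direct interest in Northgate Textiles S.p.A: 31%.
Aggregating (R2): 6.44% + 0.852% + 3.1668% + 31% = 41.4588%.
41.4588% exceeds the 10% threshold by 31.4588 percentage points.

31.4588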